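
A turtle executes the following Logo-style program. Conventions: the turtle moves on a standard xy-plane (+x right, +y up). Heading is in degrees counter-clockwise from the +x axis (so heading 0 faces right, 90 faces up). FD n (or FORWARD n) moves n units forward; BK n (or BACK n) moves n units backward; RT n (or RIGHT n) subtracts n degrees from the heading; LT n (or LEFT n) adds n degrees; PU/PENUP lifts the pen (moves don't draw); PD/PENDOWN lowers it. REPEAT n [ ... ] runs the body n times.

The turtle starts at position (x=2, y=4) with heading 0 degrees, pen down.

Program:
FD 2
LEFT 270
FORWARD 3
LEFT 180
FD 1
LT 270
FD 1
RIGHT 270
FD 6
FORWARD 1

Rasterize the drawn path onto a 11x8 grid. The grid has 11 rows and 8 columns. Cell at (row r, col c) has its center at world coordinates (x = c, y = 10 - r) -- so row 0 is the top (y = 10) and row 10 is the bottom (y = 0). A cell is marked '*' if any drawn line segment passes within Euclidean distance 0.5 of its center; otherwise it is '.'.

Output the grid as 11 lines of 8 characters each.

Segment 0: (2,4) -> (4,4)
Segment 1: (4,4) -> (4,1)
Segment 2: (4,1) -> (4,2)
Segment 3: (4,2) -> (5,2)
Segment 4: (5,2) -> (5,8)
Segment 5: (5,8) -> (5,9)

Answer: ........
.....*..
.....*..
.....*..
.....*..
.....*..
..****..
....**..
....**..
....*...
........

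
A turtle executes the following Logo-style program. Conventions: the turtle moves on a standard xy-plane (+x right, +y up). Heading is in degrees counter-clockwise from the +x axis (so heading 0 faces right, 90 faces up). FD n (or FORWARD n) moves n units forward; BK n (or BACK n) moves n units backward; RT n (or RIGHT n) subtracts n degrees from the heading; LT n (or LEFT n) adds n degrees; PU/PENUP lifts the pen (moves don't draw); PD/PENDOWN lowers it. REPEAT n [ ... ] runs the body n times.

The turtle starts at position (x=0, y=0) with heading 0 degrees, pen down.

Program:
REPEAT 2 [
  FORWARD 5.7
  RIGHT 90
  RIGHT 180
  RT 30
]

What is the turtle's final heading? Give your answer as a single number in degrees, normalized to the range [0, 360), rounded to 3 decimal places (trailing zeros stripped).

Executing turtle program step by step:
Start: pos=(0,0), heading=0, pen down
REPEAT 2 [
  -- iteration 1/2 --
  FD 5.7: (0,0) -> (5.7,0) [heading=0, draw]
  RT 90: heading 0 -> 270
  RT 180: heading 270 -> 90
  RT 30: heading 90 -> 60
  -- iteration 2/2 --
  FD 5.7: (5.7,0) -> (8.55,4.936) [heading=60, draw]
  RT 90: heading 60 -> 330
  RT 180: heading 330 -> 150
  RT 30: heading 150 -> 120
]
Final: pos=(8.55,4.936), heading=120, 2 segment(s) drawn

Answer: 120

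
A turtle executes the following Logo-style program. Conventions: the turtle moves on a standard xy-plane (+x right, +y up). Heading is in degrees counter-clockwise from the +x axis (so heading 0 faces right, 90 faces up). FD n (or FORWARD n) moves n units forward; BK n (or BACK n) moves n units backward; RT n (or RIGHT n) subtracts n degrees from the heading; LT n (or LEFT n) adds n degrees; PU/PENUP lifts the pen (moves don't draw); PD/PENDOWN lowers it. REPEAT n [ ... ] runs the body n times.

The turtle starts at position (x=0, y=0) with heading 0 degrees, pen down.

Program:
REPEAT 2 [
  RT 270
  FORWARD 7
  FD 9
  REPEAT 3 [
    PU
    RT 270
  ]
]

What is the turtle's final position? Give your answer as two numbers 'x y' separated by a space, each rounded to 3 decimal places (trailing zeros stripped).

Executing turtle program step by step:
Start: pos=(0,0), heading=0, pen down
REPEAT 2 [
  -- iteration 1/2 --
  RT 270: heading 0 -> 90
  FD 7: (0,0) -> (0,7) [heading=90, draw]
  FD 9: (0,7) -> (0,16) [heading=90, draw]
  REPEAT 3 [
    -- iteration 1/3 --
    PU: pen up
    RT 270: heading 90 -> 180
    -- iteration 2/3 --
    PU: pen up
    RT 270: heading 180 -> 270
    -- iteration 3/3 --
    PU: pen up
    RT 270: heading 270 -> 0
  ]
  -- iteration 2/2 --
  RT 270: heading 0 -> 90
  FD 7: (0,16) -> (0,23) [heading=90, move]
  FD 9: (0,23) -> (0,32) [heading=90, move]
  REPEAT 3 [
    -- iteration 1/3 --
    PU: pen up
    RT 270: heading 90 -> 180
    -- iteration 2/3 --
    PU: pen up
    RT 270: heading 180 -> 270
    -- iteration 3/3 --
    PU: pen up
    RT 270: heading 270 -> 0
  ]
]
Final: pos=(0,32), heading=0, 2 segment(s) drawn

Answer: 0 32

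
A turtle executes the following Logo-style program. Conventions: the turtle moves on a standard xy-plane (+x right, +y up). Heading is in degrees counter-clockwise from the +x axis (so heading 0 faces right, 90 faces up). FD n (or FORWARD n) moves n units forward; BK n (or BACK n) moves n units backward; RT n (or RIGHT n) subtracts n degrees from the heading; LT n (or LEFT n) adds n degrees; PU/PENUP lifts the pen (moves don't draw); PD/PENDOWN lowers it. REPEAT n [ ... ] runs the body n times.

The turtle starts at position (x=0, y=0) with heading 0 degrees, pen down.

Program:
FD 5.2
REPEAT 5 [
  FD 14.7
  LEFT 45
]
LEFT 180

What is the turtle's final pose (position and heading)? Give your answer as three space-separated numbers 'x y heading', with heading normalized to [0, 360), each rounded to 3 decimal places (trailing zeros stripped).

Executing turtle program step by step:
Start: pos=(0,0), heading=0, pen down
FD 5.2: (0,0) -> (5.2,0) [heading=0, draw]
REPEAT 5 [
  -- iteration 1/5 --
  FD 14.7: (5.2,0) -> (19.9,0) [heading=0, draw]
  LT 45: heading 0 -> 45
  -- iteration 2/5 --
  FD 14.7: (19.9,0) -> (30.294,10.394) [heading=45, draw]
  LT 45: heading 45 -> 90
  -- iteration 3/5 --
  FD 14.7: (30.294,10.394) -> (30.294,25.094) [heading=90, draw]
  LT 45: heading 90 -> 135
  -- iteration 4/5 --
  FD 14.7: (30.294,25.094) -> (19.9,35.489) [heading=135, draw]
  LT 45: heading 135 -> 180
  -- iteration 5/5 --
  FD 14.7: (19.9,35.489) -> (5.2,35.489) [heading=180, draw]
  LT 45: heading 180 -> 225
]
LT 180: heading 225 -> 45
Final: pos=(5.2,35.489), heading=45, 6 segment(s) drawn

Answer: 5.2 35.489 45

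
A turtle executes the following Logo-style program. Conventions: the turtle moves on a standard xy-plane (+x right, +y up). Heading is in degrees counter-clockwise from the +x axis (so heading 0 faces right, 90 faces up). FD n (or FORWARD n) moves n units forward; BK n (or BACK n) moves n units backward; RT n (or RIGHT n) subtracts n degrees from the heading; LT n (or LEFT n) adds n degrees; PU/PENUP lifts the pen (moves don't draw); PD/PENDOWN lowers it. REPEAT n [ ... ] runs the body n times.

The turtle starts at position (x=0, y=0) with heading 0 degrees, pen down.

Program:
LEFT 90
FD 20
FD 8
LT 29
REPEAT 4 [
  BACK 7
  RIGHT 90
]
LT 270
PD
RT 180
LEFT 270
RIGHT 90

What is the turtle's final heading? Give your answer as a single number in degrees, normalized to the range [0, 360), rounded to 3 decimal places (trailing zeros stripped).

Executing turtle program step by step:
Start: pos=(0,0), heading=0, pen down
LT 90: heading 0 -> 90
FD 20: (0,0) -> (0,20) [heading=90, draw]
FD 8: (0,20) -> (0,28) [heading=90, draw]
LT 29: heading 90 -> 119
REPEAT 4 [
  -- iteration 1/4 --
  BK 7: (0,28) -> (3.394,21.878) [heading=119, draw]
  RT 90: heading 119 -> 29
  -- iteration 2/4 --
  BK 7: (3.394,21.878) -> (-2.729,18.484) [heading=29, draw]
  RT 90: heading 29 -> 299
  -- iteration 3/4 --
  BK 7: (-2.729,18.484) -> (-6.122,24.606) [heading=299, draw]
  RT 90: heading 299 -> 209
  -- iteration 4/4 --
  BK 7: (-6.122,24.606) -> (0,28) [heading=209, draw]
  RT 90: heading 209 -> 119
]
LT 270: heading 119 -> 29
PD: pen down
RT 180: heading 29 -> 209
LT 270: heading 209 -> 119
RT 90: heading 119 -> 29
Final: pos=(0,28), heading=29, 6 segment(s) drawn

Answer: 29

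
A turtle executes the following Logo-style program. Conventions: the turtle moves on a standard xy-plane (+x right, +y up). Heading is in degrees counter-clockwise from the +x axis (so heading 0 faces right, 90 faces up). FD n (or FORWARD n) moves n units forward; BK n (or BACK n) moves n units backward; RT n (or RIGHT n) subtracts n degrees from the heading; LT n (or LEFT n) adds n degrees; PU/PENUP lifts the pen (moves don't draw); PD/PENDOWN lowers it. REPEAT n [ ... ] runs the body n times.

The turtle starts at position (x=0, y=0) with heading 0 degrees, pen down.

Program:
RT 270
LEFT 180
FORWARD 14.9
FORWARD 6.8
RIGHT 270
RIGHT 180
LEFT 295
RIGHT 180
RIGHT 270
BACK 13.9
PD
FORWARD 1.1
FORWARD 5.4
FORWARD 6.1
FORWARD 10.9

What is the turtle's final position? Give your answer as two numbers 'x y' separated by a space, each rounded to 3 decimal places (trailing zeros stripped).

Executing turtle program step by step:
Start: pos=(0,0), heading=0, pen down
RT 270: heading 0 -> 90
LT 180: heading 90 -> 270
FD 14.9: (0,0) -> (0,-14.9) [heading=270, draw]
FD 6.8: (0,-14.9) -> (0,-21.7) [heading=270, draw]
RT 270: heading 270 -> 0
RT 180: heading 0 -> 180
LT 295: heading 180 -> 115
RT 180: heading 115 -> 295
RT 270: heading 295 -> 25
BK 13.9: (0,-21.7) -> (-12.598,-27.574) [heading=25, draw]
PD: pen down
FD 1.1: (-12.598,-27.574) -> (-11.601,-27.11) [heading=25, draw]
FD 5.4: (-11.601,-27.11) -> (-6.707,-24.827) [heading=25, draw]
FD 6.1: (-6.707,-24.827) -> (-1.178,-22.249) [heading=25, draw]
FD 10.9: (-1.178,-22.249) -> (8.701,-17.643) [heading=25, draw]
Final: pos=(8.701,-17.643), heading=25, 7 segment(s) drawn

Answer: 8.701 -17.643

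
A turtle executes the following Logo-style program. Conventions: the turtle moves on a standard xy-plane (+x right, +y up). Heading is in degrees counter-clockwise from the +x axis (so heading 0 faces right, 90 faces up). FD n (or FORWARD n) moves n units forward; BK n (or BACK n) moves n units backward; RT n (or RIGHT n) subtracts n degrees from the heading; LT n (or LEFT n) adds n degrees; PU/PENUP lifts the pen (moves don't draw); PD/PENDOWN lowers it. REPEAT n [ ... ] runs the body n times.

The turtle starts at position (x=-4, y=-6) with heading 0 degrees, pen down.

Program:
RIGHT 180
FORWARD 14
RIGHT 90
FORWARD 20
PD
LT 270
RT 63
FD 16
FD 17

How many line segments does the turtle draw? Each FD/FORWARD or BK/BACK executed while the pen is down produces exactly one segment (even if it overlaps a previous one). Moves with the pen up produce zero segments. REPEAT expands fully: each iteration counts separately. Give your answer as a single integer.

Answer: 4

Derivation:
Executing turtle program step by step:
Start: pos=(-4,-6), heading=0, pen down
RT 180: heading 0 -> 180
FD 14: (-4,-6) -> (-18,-6) [heading=180, draw]
RT 90: heading 180 -> 90
FD 20: (-18,-6) -> (-18,14) [heading=90, draw]
PD: pen down
LT 270: heading 90 -> 0
RT 63: heading 0 -> 297
FD 16: (-18,14) -> (-10.736,-0.256) [heading=297, draw]
FD 17: (-10.736,-0.256) -> (-3.018,-15.403) [heading=297, draw]
Final: pos=(-3.018,-15.403), heading=297, 4 segment(s) drawn
Segments drawn: 4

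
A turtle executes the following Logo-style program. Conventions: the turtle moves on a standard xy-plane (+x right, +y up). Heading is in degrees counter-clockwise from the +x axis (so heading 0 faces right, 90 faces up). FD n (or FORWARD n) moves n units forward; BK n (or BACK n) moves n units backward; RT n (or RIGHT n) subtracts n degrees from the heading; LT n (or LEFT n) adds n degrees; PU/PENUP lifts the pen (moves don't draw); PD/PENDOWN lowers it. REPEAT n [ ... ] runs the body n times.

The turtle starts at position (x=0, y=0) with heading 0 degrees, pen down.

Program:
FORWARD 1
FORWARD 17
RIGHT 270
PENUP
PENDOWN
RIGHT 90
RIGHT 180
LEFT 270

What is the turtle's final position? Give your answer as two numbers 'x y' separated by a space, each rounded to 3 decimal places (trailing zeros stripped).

Executing turtle program step by step:
Start: pos=(0,0), heading=0, pen down
FD 1: (0,0) -> (1,0) [heading=0, draw]
FD 17: (1,0) -> (18,0) [heading=0, draw]
RT 270: heading 0 -> 90
PU: pen up
PD: pen down
RT 90: heading 90 -> 0
RT 180: heading 0 -> 180
LT 270: heading 180 -> 90
Final: pos=(18,0), heading=90, 2 segment(s) drawn

Answer: 18 0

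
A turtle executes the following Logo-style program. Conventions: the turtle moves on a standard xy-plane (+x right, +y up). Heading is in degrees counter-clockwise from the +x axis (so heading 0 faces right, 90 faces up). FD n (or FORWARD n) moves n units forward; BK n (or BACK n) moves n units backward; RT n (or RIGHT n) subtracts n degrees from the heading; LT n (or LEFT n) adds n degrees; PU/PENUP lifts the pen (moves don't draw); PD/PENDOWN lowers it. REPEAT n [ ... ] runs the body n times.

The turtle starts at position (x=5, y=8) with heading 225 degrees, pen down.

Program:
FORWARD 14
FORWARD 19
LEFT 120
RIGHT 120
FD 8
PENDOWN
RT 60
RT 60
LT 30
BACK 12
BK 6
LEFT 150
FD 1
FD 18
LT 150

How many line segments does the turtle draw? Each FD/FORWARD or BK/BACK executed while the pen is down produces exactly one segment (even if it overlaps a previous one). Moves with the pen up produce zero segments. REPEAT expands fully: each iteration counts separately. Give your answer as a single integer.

Executing turtle program step by step:
Start: pos=(5,8), heading=225, pen down
FD 14: (5,8) -> (-4.899,-1.899) [heading=225, draw]
FD 19: (-4.899,-1.899) -> (-18.335,-15.335) [heading=225, draw]
LT 120: heading 225 -> 345
RT 120: heading 345 -> 225
FD 8: (-18.335,-15.335) -> (-23.991,-20.991) [heading=225, draw]
PD: pen down
RT 60: heading 225 -> 165
RT 60: heading 165 -> 105
LT 30: heading 105 -> 135
BK 12: (-23.991,-20.991) -> (-15.506,-29.477) [heading=135, draw]
BK 6: (-15.506,-29.477) -> (-11.263,-33.719) [heading=135, draw]
LT 150: heading 135 -> 285
FD 1: (-11.263,-33.719) -> (-11.005,-34.685) [heading=285, draw]
FD 18: (-11.005,-34.685) -> (-6.346,-52.072) [heading=285, draw]
LT 150: heading 285 -> 75
Final: pos=(-6.346,-52.072), heading=75, 7 segment(s) drawn
Segments drawn: 7

Answer: 7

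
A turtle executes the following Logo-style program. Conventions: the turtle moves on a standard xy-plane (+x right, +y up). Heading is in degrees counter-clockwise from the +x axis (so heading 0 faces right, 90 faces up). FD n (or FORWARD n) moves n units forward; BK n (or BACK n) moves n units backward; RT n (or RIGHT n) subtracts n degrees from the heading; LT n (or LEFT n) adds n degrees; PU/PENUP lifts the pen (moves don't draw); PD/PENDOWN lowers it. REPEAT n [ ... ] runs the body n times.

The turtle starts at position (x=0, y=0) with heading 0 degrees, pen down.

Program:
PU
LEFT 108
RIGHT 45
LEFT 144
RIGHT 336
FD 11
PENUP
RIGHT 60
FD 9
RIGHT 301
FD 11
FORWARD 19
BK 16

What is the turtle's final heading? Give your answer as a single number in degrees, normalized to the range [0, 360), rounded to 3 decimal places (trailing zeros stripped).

Answer: 230

Derivation:
Executing turtle program step by step:
Start: pos=(0,0), heading=0, pen down
PU: pen up
LT 108: heading 0 -> 108
RT 45: heading 108 -> 63
LT 144: heading 63 -> 207
RT 336: heading 207 -> 231
FD 11: (0,0) -> (-6.923,-8.549) [heading=231, move]
PU: pen up
RT 60: heading 231 -> 171
FD 9: (-6.923,-8.549) -> (-15.812,-7.141) [heading=171, move]
RT 301: heading 171 -> 230
FD 11: (-15.812,-7.141) -> (-22.882,-15.567) [heading=230, move]
FD 19: (-22.882,-15.567) -> (-35.095,-30.122) [heading=230, move]
BK 16: (-35.095,-30.122) -> (-24.811,-17.865) [heading=230, move]
Final: pos=(-24.811,-17.865), heading=230, 0 segment(s) drawn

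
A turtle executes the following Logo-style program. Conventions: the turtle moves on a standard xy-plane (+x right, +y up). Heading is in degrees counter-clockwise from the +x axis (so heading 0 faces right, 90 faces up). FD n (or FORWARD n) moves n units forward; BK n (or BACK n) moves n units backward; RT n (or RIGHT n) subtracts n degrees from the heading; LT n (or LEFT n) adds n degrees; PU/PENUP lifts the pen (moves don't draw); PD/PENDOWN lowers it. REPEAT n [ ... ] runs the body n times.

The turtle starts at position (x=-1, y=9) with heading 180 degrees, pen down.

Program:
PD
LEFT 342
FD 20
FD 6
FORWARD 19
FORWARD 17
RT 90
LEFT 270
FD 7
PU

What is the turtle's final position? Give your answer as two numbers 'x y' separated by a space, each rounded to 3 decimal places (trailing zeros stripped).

Executing turtle program step by step:
Start: pos=(-1,9), heading=180, pen down
PD: pen down
LT 342: heading 180 -> 162
FD 20: (-1,9) -> (-20.021,15.18) [heading=162, draw]
FD 6: (-20.021,15.18) -> (-25.727,17.034) [heading=162, draw]
FD 19: (-25.727,17.034) -> (-43.798,22.906) [heading=162, draw]
FD 17: (-43.798,22.906) -> (-59.966,28.159) [heading=162, draw]
RT 90: heading 162 -> 72
LT 270: heading 72 -> 342
FD 7: (-59.966,28.159) -> (-53.308,25.996) [heading=342, draw]
PU: pen up
Final: pos=(-53.308,25.996), heading=342, 5 segment(s) drawn

Answer: -53.308 25.996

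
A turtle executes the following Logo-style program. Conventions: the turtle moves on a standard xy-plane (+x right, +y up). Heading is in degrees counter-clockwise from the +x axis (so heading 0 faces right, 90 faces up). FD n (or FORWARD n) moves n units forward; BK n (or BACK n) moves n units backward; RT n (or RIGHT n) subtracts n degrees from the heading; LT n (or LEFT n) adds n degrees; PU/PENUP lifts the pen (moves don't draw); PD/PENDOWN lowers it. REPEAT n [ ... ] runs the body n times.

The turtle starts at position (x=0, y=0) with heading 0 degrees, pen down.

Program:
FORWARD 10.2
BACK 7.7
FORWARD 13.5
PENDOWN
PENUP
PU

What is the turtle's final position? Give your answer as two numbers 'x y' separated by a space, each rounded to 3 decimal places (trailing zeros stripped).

Answer: 16 0

Derivation:
Executing turtle program step by step:
Start: pos=(0,0), heading=0, pen down
FD 10.2: (0,0) -> (10.2,0) [heading=0, draw]
BK 7.7: (10.2,0) -> (2.5,0) [heading=0, draw]
FD 13.5: (2.5,0) -> (16,0) [heading=0, draw]
PD: pen down
PU: pen up
PU: pen up
Final: pos=(16,0), heading=0, 3 segment(s) drawn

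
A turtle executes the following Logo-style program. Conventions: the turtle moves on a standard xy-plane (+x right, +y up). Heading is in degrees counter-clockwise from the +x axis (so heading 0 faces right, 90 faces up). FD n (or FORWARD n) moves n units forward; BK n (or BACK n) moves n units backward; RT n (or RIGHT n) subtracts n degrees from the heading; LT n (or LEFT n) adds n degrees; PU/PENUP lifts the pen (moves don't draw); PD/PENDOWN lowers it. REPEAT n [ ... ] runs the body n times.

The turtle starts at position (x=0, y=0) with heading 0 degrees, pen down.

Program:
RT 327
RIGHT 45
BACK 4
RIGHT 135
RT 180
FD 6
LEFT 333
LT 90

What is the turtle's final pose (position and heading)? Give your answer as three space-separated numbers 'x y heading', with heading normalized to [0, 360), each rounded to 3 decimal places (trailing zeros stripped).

Answer: 1.119 4.099 96

Derivation:
Executing turtle program step by step:
Start: pos=(0,0), heading=0, pen down
RT 327: heading 0 -> 33
RT 45: heading 33 -> 348
BK 4: (0,0) -> (-3.913,0.832) [heading=348, draw]
RT 135: heading 348 -> 213
RT 180: heading 213 -> 33
FD 6: (-3.913,0.832) -> (1.119,4.099) [heading=33, draw]
LT 333: heading 33 -> 6
LT 90: heading 6 -> 96
Final: pos=(1.119,4.099), heading=96, 2 segment(s) drawn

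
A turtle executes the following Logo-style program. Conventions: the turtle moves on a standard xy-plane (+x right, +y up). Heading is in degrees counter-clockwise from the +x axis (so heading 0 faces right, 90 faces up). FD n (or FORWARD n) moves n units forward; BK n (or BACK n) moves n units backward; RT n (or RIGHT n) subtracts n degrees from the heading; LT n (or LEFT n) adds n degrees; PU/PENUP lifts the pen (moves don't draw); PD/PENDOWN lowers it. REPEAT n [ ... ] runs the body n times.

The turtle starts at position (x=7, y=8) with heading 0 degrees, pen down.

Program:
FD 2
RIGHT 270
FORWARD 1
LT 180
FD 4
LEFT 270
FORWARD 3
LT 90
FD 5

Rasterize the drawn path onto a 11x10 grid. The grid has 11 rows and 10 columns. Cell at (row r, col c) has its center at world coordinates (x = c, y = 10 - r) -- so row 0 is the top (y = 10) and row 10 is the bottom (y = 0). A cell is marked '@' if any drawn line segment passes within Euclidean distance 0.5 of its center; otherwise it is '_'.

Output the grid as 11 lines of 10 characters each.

Answer: __________
_________@
_______@@@
_________@
_________@
______@@@@
______@___
______@___
______@___
______@___
______@___

Derivation:
Segment 0: (7,8) -> (9,8)
Segment 1: (9,8) -> (9,9)
Segment 2: (9,9) -> (9,5)
Segment 3: (9,5) -> (6,5)
Segment 4: (6,5) -> (6,0)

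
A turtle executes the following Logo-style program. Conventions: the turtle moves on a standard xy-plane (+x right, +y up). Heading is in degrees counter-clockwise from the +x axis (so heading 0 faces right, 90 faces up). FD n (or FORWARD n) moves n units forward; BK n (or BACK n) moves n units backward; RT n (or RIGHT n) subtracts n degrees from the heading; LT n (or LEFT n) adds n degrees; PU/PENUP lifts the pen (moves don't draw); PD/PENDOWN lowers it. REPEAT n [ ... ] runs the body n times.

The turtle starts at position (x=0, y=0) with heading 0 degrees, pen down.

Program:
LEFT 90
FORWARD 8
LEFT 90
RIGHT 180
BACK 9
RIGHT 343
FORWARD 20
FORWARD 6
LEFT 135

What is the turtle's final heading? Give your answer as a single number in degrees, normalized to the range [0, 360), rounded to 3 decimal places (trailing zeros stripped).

Answer: 152

Derivation:
Executing turtle program step by step:
Start: pos=(0,0), heading=0, pen down
LT 90: heading 0 -> 90
FD 8: (0,0) -> (0,8) [heading=90, draw]
LT 90: heading 90 -> 180
RT 180: heading 180 -> 0
BK 9: (0,8) -> (-9,8) [heading=0, draw]
RT 343: heading 0 -> 17
FD 20: (-9,8) -> (10.126,13.847) [heading=17, draw]
FD 6: (10.126,13.847) -> (15.864,15.602) [heading=17, draw]
LT 135: heading 17 -> 152
Final: pos=(15.864,15.602), heading=152, 4 segment(s) drawn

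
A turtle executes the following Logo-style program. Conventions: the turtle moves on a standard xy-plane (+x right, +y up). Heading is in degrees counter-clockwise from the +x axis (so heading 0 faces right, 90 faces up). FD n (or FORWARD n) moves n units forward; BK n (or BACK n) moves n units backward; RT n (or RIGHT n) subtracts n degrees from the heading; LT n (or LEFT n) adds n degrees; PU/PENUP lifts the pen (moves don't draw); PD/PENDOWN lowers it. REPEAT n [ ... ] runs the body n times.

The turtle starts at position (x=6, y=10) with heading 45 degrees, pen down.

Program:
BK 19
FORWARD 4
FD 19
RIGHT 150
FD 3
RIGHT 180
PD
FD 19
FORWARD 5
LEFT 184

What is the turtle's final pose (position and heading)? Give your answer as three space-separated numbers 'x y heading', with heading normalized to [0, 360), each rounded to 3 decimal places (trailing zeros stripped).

Executing turtle program step by step:
Start: pos=(6,10), heading=45, pen down
BK 19: (6,10) -> (-7.435,-3.435) [heading=45, draw]
FD 4: (-7.435,-3.435) -> (-4.607,-0.607) [heading=45, draw]
FD 19: (-4.607,-0.607) -> (8.828,12.828) [heading=45, draw]
RT 150: heading 45 -> 255
FD 3: (8.828,12.828) -> (8.052,9.931) [heading=255, draw]
RT 180: heading 255 -> 75
PD: pen down
FD 19: (8.052,9.931) -> (12.97,28.283) [heading=75, draw]
FD 5: (12.97,28.283) -> (14.264,33.113) [heading=75, draw]
LT 184: heading 75 -> 259
Final: pos=(14.264,33.113), heading=259, 6 segment(s) drawn

Answer: 14.264 33.113 259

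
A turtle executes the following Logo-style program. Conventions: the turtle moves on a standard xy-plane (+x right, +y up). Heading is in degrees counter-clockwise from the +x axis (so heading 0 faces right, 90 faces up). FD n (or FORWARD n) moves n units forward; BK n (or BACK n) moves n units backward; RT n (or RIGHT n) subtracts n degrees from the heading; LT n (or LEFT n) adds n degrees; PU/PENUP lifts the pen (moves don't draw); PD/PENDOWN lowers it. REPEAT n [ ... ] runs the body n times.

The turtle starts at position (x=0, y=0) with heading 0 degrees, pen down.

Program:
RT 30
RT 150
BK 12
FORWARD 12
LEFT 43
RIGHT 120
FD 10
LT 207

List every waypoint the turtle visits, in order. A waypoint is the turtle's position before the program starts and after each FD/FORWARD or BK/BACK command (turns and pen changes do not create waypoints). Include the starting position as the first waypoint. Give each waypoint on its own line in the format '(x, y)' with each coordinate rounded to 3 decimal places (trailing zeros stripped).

Executing turtle program step by step:
Start: pos=(0,0), heading=0, pen down
RT 30: heading 0 -> 330
RT 150: heading 330 -> 180
BK 12: (0,0) -> (12,0) [heading=180, draw]
FD 12: (12,0) -> (0,0) [heading=180, draw]
LT 43: heading 180 -> 223
RT 120: heading 223 -> 103
FD 10: (0,0) -> (-2.25,9.744) [heading=103, draw]
LT 207: heading 103 -> 310
Final: pos=(-2.25,9.744), heading=310, 3 segment(s) drawn
Waypoints (4 total):
(0, 0)
(12, 0)
(0, 0)
(-2.25, 9.744)

Answer: (0, 0)
(12, 0)
(0, 0)
(-2.25, 9.744)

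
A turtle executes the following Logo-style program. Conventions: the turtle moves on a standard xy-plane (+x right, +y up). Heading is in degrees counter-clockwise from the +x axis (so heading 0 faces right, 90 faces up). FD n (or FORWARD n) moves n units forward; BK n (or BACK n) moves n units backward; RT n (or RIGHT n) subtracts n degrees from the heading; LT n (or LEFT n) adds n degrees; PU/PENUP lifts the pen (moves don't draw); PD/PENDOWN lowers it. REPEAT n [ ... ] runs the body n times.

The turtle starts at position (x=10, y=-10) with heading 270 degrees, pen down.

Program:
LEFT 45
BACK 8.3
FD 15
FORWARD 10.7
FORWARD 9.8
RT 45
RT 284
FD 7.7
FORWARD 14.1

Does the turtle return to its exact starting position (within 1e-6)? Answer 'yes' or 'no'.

Answer: no

Derivation:
Executing turtle program step by step:
Start: pos=(10,-10), heading=270, pen down
LT 45: heading 270 -> 315
BK 8.3: (10,-10) -> (4.131,-4.131) [heading=315, draw]
FD 15: (4.131,-4.131) -> (14.738,-14.738) [heading=315, draw]
FD 10.7: (14.738,-14.738) -> (22.304,-22.304) [heading=315, draw]
FD 9.8: (22.304,-22.304) -> (29.233,-29.233) [heading=315, draw]
RT 45: heading 315 -> 270
RT 284: heading 270 -> 346
FD 7.7: (29.233,-29.233) -> (36.705,-31.096) [heading=346, draw]
FD 14.1: (36.705,-31.096) -> (50.386,-34.507) [heading=346, draw]
Final: pos=(50.386,-34.507), heading=346, 6 segment(s) drawn

Start position: (10, -10)
Final position: (50.386, -34.507)
Distance = 47.24; >= 1e-6 -> NOT closed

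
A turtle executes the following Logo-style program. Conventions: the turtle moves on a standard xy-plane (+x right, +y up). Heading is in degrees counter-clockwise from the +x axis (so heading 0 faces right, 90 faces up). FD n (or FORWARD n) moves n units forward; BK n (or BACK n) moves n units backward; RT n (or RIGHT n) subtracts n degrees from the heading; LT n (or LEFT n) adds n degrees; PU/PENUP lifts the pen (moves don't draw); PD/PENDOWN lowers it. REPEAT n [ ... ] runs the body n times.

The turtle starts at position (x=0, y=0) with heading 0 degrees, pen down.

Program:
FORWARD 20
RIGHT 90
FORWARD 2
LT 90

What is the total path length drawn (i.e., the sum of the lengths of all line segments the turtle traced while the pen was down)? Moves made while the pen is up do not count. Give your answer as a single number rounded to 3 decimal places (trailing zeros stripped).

Executing turtle program step by step:
Start: pos=(0,0), heading=0, pen down
FD 20: (0,0) -> (20,0) [heading=0, draw]
RT 90: heading 0 -> 270
FD 2: (20,0) -> (20,-2) [heading=270, draw]
LT 90: heading 270 -> 0
Final: pos=(20,-2), heading=0, 2 segment(s) drawn

Segment lengths:
  seg 1: (0,0) -> (20,0), length = 20
  seg 2: (20,0) -> (20,-2), length = 2
Total = 22

Answer: 22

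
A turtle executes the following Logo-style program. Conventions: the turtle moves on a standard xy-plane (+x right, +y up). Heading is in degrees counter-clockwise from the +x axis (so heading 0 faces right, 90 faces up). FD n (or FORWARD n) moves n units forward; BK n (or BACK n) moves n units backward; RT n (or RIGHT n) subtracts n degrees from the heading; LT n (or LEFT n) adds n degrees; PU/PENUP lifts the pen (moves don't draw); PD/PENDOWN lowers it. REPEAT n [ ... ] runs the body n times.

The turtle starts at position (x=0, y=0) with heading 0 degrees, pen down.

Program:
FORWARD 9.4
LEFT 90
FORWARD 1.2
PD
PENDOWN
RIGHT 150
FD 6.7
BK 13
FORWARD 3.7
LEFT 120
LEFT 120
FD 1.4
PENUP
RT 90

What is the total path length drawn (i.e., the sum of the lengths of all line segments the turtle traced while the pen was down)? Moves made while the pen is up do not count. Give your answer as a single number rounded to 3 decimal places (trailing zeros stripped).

Executing turtle program step by step:
Start: pos=(0,0), heading=0, pen down
FD 9.4: (0,0) -> (9.4,0) [heading=0, draw]
LT 90: heading 0 -> 90
FD 1.2: (9.4,0) -> (9.4,1.2) [heading=90, draw]
PD: pen down
PD: pen down
RT 150: heading 90 -> 300
FD 6.7: (9.4,1.2) -> (12.75,-4.602) [heading=300, draw]
BK 13: (12.75,-4.602) -> (6.25,6.656) [heading=300, draw]
FD 3.7: (6.25,6.656) -> (8.1,3.452) [heading=300, draw]
LT 120: heading 300 -> 60
LT 120: heading 60 -> 180
FD 1.4: (8.1,3.452) -> (6.7,3.452) [heading=180, draw]
PU: pen up
RT 90: heading 180 -> 90
Final: pos=(6.7,3.452), heading=90, 6 segment(s) drawn

Segment lengths:
  seg 1: (0,0) -> (9.4,0), length = 9.4
  seg 2: (9.4,0) -> (9.4,1.2), length = 1.2
  seg 3: (9.4,1.2) -> (12.75,-4.602), length = 6.7
  seg 4: (12.75,-4.602) -> (6.25,6.656), length = 13
  seg 5: (6.25,6.656) -> (8.1,3.452), length = 3.7
  seg 6: (8.1,3.452) -> (6.7,3.452), length = 1.4
Total = 35.4

Answer: 35.4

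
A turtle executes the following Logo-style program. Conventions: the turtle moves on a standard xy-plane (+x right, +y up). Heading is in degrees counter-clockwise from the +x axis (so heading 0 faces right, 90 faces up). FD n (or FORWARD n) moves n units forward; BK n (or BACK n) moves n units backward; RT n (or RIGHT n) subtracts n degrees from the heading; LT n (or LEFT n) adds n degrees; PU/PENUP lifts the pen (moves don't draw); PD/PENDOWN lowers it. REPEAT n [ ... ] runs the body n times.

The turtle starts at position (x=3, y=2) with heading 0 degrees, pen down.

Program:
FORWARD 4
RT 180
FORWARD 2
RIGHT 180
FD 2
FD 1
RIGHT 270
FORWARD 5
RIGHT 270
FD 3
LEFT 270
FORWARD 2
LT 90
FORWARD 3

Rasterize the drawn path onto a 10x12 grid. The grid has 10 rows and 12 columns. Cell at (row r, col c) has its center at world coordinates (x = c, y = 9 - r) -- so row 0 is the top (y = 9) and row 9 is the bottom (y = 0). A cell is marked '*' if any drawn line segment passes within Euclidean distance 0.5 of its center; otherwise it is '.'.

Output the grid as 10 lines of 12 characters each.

Answer: ..****......
.....*......
.....****...
........*...
........*...
........*...
........*...
...******...
............
............

Derivation:
Segment 0: (3,2) -> (7,2)
Segment 1: (7,2) -> (5,2)
Segment 2: (5,2) -> (7,2)
Segment 3: (7,2) -> (8,2)
Segment 4: (8,2) -> (8,7)
Segment 5: (8,7) -> (5,7)
Segment 6: (5,7) -> (5,9)
Segment 7: (5,9) -> (2,9)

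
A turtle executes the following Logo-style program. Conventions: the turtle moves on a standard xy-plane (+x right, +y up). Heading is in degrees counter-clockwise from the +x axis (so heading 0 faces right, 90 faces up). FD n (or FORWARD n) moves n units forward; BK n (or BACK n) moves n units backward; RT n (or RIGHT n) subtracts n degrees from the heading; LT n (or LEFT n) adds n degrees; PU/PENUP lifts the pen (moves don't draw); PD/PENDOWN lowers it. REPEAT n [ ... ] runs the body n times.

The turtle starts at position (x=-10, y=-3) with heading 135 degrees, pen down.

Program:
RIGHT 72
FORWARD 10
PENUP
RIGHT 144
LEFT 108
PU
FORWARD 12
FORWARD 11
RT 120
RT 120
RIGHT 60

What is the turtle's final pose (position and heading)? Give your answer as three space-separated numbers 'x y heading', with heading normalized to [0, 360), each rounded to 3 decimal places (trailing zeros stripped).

Answer: 15.033 16.352 87

Derivation:
Executing turtle program step by step:
Start: pos=(-10,-3), heading=135, pen down
RT 72: heading 135 -> 63
FD 10: (-10,-3) -> (-5.46,5.91) [heading=63, draw]
PU: pen up
RT 144: heading 63 -> 279
LT 108: heading 279 -> 27
PU: pen up
FD 12: (-5.46,5.91) -> (5.232,11.358) [heading=27, move]
FD 11: (5.232,11.358) -> (15.033,16.352) [heading=27, move]
RT 120: heading 27 -> 267
RT 120: heading 267 -> 147
RT 60: heading 147 -> 87
Final: pos=(15.033,16.352), heading=87, 1 segment(s) drawn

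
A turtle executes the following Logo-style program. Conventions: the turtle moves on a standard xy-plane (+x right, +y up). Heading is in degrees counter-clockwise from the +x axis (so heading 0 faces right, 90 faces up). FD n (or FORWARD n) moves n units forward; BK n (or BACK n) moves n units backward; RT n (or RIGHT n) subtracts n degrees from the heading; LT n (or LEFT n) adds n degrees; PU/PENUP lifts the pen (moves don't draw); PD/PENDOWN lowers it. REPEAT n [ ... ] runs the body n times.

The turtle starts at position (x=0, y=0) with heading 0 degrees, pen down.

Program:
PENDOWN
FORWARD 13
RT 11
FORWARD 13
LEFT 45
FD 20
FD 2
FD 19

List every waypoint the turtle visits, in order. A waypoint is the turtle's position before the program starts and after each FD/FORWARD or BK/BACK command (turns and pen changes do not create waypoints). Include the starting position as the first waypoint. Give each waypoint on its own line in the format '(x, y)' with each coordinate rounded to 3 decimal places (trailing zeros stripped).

Executing turtle program step by step:
Start: pos=(0,0), heading=0, pen down
PD: pen down
FD 13: (0,0) -> (13,0) [heading=0, draw]
RT 11: heading 0 -> 349
FD 13: (13,0) -> (25.761,-2.481) [heading=349, draw]
LT 45: heading 349 -> 34
FD 20: (25.761,-2.481) -> (42.342,8.703) [heading=34, draw]
FD 2: (42.342,8.703) -> (44,9.822) [heading=34, draw]
FD 19: (44,9.822) -> (59.752,20.446) [heading=34, draw]
Final: pos=(59.752,20.446), heading=34, 5 segment(s) drawn
Waypoints (6 total):
(0, 0)
(13, 0)
(25.761, -2.481)
(42.342, 8.703)
(44, 9.822)
(59.752, 20.446)

Answer: (0, 0)
(13, 0)
(25.761, -2.481)
(42.342, 8.703)
(44, 9.822)
(59.752, 20.446)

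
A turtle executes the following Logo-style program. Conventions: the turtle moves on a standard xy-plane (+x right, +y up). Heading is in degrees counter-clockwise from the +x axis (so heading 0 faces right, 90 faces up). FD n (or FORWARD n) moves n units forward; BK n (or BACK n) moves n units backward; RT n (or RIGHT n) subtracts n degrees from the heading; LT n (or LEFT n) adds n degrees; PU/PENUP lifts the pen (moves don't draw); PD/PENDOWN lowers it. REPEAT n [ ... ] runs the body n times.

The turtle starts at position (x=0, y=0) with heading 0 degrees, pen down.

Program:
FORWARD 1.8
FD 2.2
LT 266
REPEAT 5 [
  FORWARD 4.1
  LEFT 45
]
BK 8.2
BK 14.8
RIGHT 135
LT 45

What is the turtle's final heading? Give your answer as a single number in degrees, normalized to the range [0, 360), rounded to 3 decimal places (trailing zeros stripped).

Executing turtle program step by step:
Start: pos=(0,0), heading=0, pen down
FD 1.8: (0,0) -> (1.8,0) [heading=0, draw]
FD 2.2: (1.8,0) -> (4,0) [heading=0, draw]
LT 266: heading 0 -> 266
REPEAT 5 [
  -- iteration 1/5 --
  FD 4.1: (4,0) -> (3.714,-4.09) [heading=266, draw]
  LT 45: heading 266 -> 311
  -- iteration 2/5 --
  FD 4.1: (3.714,-4.09) -> (6.404,-7.184) [heading=311, draw]
  LT 45: heading 311 -> 356
  -- iteration 3/5 --
  FD 4.1: (6.404,-7.184) -> (10.494,-7.47) [heading=356, draw]
  LT 45: heading 356 -> 41
  -- iteration 4/5 --
  FD 4.1: (10.494,-7.47) -> (13.588,-4.78) [heading=41, draw]
  LT 45: heading 41 -> 86
  -- iteration 5/5 --
  FD 4.1: (13.588,-4.78) -> (13.874,-0.69) [heading=86, draw]
  LT 45: heading 86 -> 131
]
BK 8.2: (13.874,-0.69) -> (19.254,-6.879) [heading=131, draw]
BK 14.8: (19.254,-6.879) -> (28.964,-18.049) [heading=131, draw]
RT 135: heading 131 -> 356
LT 45: heading 356 -> 41
Final: pos=(28.964,-18.049), heading=41, 9 segment(s) drawn

Answer: 41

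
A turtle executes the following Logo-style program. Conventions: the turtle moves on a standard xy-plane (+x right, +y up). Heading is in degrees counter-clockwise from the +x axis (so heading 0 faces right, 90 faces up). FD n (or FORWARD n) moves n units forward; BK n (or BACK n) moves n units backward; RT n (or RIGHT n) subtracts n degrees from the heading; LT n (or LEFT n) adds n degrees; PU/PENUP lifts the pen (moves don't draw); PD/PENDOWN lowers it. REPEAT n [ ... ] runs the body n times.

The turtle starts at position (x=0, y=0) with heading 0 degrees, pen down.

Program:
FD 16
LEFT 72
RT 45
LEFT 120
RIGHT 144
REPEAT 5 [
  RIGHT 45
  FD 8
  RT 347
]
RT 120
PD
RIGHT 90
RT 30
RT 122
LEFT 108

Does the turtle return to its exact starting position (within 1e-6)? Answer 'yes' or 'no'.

Answer: no

Derivation:
Executing turtle program step by step:
Start: pos=(0,0), heading=0, pen down
FD 16: (0,0) -> (16,0) [heading=0, draw]
LT 72: heading 0 -> 72
RT 45: heading 72 -> 27
LT 120: heading 27 -> 147
RT 144: heading 147 -> 3
REPEAT 5 [
  -- iteration 1/5 --
  RT 45: heading 3 -> 318
  FD 8: (16,0) -> (21.945,-5.353) [heading=318, draw]
  RT 347: heading 318 -> 331
  -- iteration 2/5 --
  RT 45: heading 331 -> 286
  FD 8: (21.945,-5.353) -> (24.15,-13.043) [heading=286, draw]
  RT 347: heading 286 -> 299
  -- iteration 3/5 --
  RT 45: heading 299 -> 254
  FD 8: (24.15,-13.043) -> (21.945,-20.733) [heading=254, draw]
  RT 347: heading 254 -> 267
  -- iteration 4/5 --
  RT 45: heading 267 -> 222
  FD 8: (21.945,-20.733) -> (16,-26.086) [heading=222, draw]
  RT 347: heading 222 -> 235
  -- iteration 5/5 --
  RT 45: heading 235 -> 190
  FD 8: (16,-26.086) -> (8.122,-27.475) [heading=190, draw]
  RT 347: heading 190 -> 203
]
RT 120: heading 203 -> 83
PD: pen down
RT 90: heading 83 -> 353
RT 30: heading 353 -> 323
RT 122: heading 323 -> 201
LT 108: heading 201 -> 309
Final: pos=(8.122,-27.475), heading=309, 6 segment(s) drawn

Start position: (0, 0)
Final position: (8.122, -27.475)
Distance = 28.651; >= 1e-6 -> NOT closed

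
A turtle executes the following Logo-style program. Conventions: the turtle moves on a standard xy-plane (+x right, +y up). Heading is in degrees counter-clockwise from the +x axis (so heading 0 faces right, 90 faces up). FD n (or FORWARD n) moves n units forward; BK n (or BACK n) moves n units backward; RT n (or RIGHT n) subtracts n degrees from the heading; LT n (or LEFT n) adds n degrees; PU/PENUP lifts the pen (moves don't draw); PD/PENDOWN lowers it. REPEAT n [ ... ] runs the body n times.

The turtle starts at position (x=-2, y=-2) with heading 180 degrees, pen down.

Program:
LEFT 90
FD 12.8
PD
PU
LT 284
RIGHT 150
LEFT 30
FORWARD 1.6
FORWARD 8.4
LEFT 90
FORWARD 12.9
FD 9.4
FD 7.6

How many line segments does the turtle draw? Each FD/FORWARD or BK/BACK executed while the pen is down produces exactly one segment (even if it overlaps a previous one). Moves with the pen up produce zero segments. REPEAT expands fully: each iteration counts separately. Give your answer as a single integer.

Executing turtle program step by step:
Start: pos=(-2,-2), heading=180, pen down
LT 90: heading 180 -> 270
FD 12.8: (-2,-2) -> (-2,-14.8) [heading=270, draw]
PD: pen down
PU: pen up
LT 284: heading 270 -> 194
RT 150: heading 194 -> 44
LT 30: heading 44 -> 74
FD 1.6: (-2,-14.8) -> (-1.559,-13.262) [heading=74, move]
FD 8.4: (-1.559,-13.262) -> (0.756,-5.187) [heading=74, move]
LT 90: heading 74 -> 164
FD 12.9: (0.756,-5.187) -> (-11.644,-1.632) [heading=164, move]
FD 9.4: (-11.644,-1.632) -> (-20.68,0.959) [heading=164, move]
FD 7.6: (-20.68,0.959) -> (-27.985,3.054) [heading=164, move]
Final: pos=(-27.985,3.054), heading=164, 1 segment(s) drawn
Segments drawn: 1

Answer: 1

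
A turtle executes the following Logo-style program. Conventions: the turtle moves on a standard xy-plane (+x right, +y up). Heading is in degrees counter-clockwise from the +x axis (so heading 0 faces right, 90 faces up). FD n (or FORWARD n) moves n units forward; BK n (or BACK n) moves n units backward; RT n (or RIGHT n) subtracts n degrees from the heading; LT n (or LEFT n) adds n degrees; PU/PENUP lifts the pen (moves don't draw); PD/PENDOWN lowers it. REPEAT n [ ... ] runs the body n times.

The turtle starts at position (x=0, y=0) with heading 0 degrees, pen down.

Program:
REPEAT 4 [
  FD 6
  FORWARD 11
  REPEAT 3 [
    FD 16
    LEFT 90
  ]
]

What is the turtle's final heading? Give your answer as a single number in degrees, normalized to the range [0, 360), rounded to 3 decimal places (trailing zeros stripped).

Executing turtle program step by step:
Start: pos=(0,0), heading=0, pen down
REPEAT 4 [
  -- iteration 1/4 --
  FD 6: (0,0) -> (6,0) [heading=0, draw]
  FD 11: (6,0) -> (17,0) [heading=0, draw]
  REPEAT 3 [
    -- iteration 1/3 --
    FD 16: (17,0) -> (33,0) [heading=0, draw]
    LT 90: heading 0 -> 90
    -- iteration 2/3 --
    FD 16: (33,0) -> (33,16) [heading=90, draw]
    LT 90: heading 90 -> 180
    -- iteration 3/3 --
    FD 16: (33,16) -> (17,16) [heading=180, draw]
    LT 90: heading 180 -> 270
  ]
  -- iteration 2/4 --
  FD 6: (17,16) -> (17,10) [heading=270, draw]
  FD 11: (17,10) -> (17,-1) [heading=270, draw]
  REPEAT 3 [
    -- iteration 1/3 --
    FD 16: (17,-1) -> (17,-17) [heading=270, draw]
    LT 90: heading 270 -> 0
    -- iteration 2/3 --
    FD 16: (17,-17) -> (33,-17) [heading=0, draw]
    LT 90: heading 0 -> 90
    -- iteration 3/3 --
    FD 16: (33,-17) -> (33,-1) [heading=90, draw]
    LT 90: heading 90 -> 180
  ]
  -- iteration 3/4 --
  FD 6: (33,-1) -> (27,-1) [heading=180, draw]
  FD 11: (27,-1) -> (16,-1) [heading=180, draw]
  REPEAT 3 [
    -- iteration 1/3 --
    FD 16: (16,-1) -> (0,-1) [heading=180, draw]
    LT 90: heading 180 -> 270
    -- iteration 2/3 --
    FD 16: (0,-1) -> (0,-17) [heading=270, draw]
    LT 90: heading 270 -> 0
    -- iteration 3/3 --
    FD 16: (0,-17) -> (16,-17) [heading=0, draw]
    LT 90: heading 0 -> 90
  ]
  -- iteration 4/4 --
  FD 6: (16,-17) -> (16,-11) [heading=90, draw]
  FD 11: (16,-11) -> (16,0) [heading=90, draw]
  REPEAT 3 [
    -- iteration 1/3 --
    FD 16: (16,0) -> (16,16) [heading=90, draw]
    LT 90: heading 90 -> 180
    -- iteration 2/3 --
    FD 16: (16,16) -> (0,16) [heading=180, draw]
    LT 90: heading 180 -> 270
    -- iteration 3/3 --
    FD 16: (0,16) -> (0,0) [heading=270, draw]
    LT 90: heading 270 -> 0
  ]
]
Final: pos=(0,0), heading=0, 20 segment(s) drawn

Answer: 0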